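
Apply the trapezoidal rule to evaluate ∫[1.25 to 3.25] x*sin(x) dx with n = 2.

f(x) = x*sin(x)
a = 1.25, b = 3.25, n = 2
h = (b - a)/n = 1.000000

Trapezoidal rule: (h/2)[f(x₀) + 2f(x₁) + 2f(x₂) + ... + f(xₙ)]

x_0 = 1.2500, f(x_0) = 1.186231, coefficient = 1
x_1 = 2.2500, f(x_1) = 1.750665, coefficient = 2
x_2 = 3.2500, f(x_2) = -0.351634, coefficient = 1

I ≈ (1.000000/2) × 4.335926 = 2.167963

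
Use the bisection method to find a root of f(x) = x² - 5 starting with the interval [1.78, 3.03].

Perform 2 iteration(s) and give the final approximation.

f(x) = x² - 5
Initial interval: [1.78, 3.03]

Iteration 1:
  c_1 = (1.780000 + 3.030000)/2 = 2.405000
  f(c_1) = f(2.405000) = 0.784025
  f(a) × f(c) < 0, new interval: [1.780000, 2.405000]
Iteration 2:
  c_2 = (1.780000 + 2.405000)/2 = 2.092500
  f(c_2) = f(2.092500) = -0.621444
  f(a) × f(c) ≥ 0, new interval: [2.092500, 2.405000]

After 2 iteration(s), the approximation is c_2 = 2.092500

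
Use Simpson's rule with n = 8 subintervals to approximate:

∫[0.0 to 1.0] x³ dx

f(x) = x³
a = 0.0, b = 1.0, n = 8
h = (b - a)/n = 0.125000

Simpson's rule: (h/3)[f(x₀) + 4f(x₁) + 2f(x₂) + ... + f(xₙ)]

x_0 = 0.0000, f(x_0) = 0.000000, coefficient = 1
x_1 = 0.1250, f(x_1) = 0.001953, coefficient = 4
x_2 = 0.2500, f(x_2) = 0.015625, coefficient = 2
x_3 = 0.3750, f(x_3) = 0.052734, coefficient = 4
x_4 = 0.5000, f(x_4) = 0.125000, coefficient = 2
x_5 = 0.6250, f(x_5) = 0.244141, coefficient = 4
x_6 = 0.7500, f(x_6) = 0.421875, coefficient = 2
x_7 = 0.8750, f(x_7) = 0.669922, coefficient = 4
x_8 = 1.0000, f(x_8) = 1.000000, coefficient = 1

I ≈ (0.125000/3) × 6.000000 = 0.250000
Exact value: 0.250000
Error: 0.000000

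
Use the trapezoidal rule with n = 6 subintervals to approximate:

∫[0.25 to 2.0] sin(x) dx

f(x) = sin(x)
a = 0.25, b = 2.0, n = 6
h = (b - a)/n = 0.291667

Trapezoidal rule: (h/2)[f(x₀) + 2f(x₁) + 2f(x₂) + ... + f(xₙ)]

x_0 = 0.2500, f(x_0) = 0.247404, coefficient = 1
x_1 = 0.5417, f(x_1) = 0.515565, coefficient = 2
x_2 = 0.8333, f(x_2) = 0.740177, coefficient = 2
x_3 = 1.1250, f(x_3) = 0.902268, coefficient = 2
x_4 = 1.4167, f(x_4) = 0.988146, coefficient = 2
x_5 = 1.7083, f(x_5) = 0.990557, coefficient = 2
x_6 = 2.0000, f(x_6) = 0.909297, coefficient = 1

I ≈ (0.291667/2) × 9.430124 = 1.375226
Exact value: 1.385059
Error: 0.009833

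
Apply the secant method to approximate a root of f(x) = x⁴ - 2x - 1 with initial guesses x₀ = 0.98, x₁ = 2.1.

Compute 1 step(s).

f(x) = x⁴ - 2x - 1
x₀ = 0.98, x₁ = 2.1

Secant formula: x_{n+1} = x_n - f(x_n)(x_n - x_{n-1})/(f(x_n) - f(x_{n-1}))

Iteration 1:
  f(0.980000) = -2.037632
  f(2.100000) = 14.248100
  x_2 = 2.100000 - 14.248100×(2.100000 - 0.980000)/(14.248100 - (-2.037632))
       = 1.120132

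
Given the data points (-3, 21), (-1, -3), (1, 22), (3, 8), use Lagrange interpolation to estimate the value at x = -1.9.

Lagrange interpolation formula:
P(x) = Σ yᵢ × Lᵢ(x)
where Lᵢ(x) = Π_{j≠i} (x - xⱼ)/(xᵢ - xⱼ)

L_0(-1.9) = (-1.9 - (-1))/(-3 - (-1)) × (-1.9 - 1)/(-3 - 1) × (-1.9 - 3)/(-3 - 3) = 0.266437
L_1(-1.9) = (-1.9 - (-3))/(-1 - (-3)) × (-1.9 - 1)/(-1 - 1) × (-1.9 - 3)/(-1 - 3) = 0.976938
L_2(-1.9) = (-1.9 - (-3))/(1 - (-3)) × (-1.9 - (-1))/(1 - (-1)) × (-1.9 - 3)/(1 - 3) = -0.303187
L_3(-1.9) = (-1.9 - (-3))/(3 - (-3)) × (-1.9 - (-1))/(3 - (-1)) × (-1.9 - 1)/(3 - 1) = 0.059812

P(-1.9) = 21×L_0(-1.9) + (-3)×L_1(-1.9) + 22×L_2(-1.9) + 8×L_3(-1.9)
P(-1.9) = -3.527250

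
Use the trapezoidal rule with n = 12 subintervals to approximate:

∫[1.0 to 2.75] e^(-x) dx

f(x) = e^(-x)
a = 1.0, b = 2.75, n = 12
h = (b - a)/n = 0.145833

Trapezoidal rule: (h/2)[f(x₀) + 2f(x₁) + 2f(x₂) + ... + f(xₙ)]

x_0 = 1.0000, f(x_0) = 0.367879, coefficient = 1
x_1 = 1.1458, f(x_1) = 0.317959, coefficient = 2
x_2 = 1.2917, f(x_2) = 0.274812, coefficient = 2
x_3 = 1.4375, f(x_3) = 0.237521, coefficient = 2
x_4 = 1.5833, f(x_4) = 0.205290, coefficient = 2
x_5 = 1.7292, f(x_5) = 0.177432, coefficient = 2
x_6 = 1.8750, f(x_6) = 0.153355, coefficient = 2
x_7 = 2.0208, f(x_7) = 0.132545, coefficient = 2
x_8 = 2.1667, f(x_8) = 0.114559, coefficient = 2
x_9 = 2.3125, f(x_9) = 0.099013, coefficient = 2
x_10 = 2.4583, f(x_10) = 0.085577, coefficient = 2
x_11 = 2.6042, f(x_11) = 0.073965, coefficient = 2
x_12 = 2.7500, f(x_12) = 0.063928, coefficient = 1

I ≈ (0.145833/2) × 4.175864 = 0.304490
Exact value: 0.303952
Error: 0.000538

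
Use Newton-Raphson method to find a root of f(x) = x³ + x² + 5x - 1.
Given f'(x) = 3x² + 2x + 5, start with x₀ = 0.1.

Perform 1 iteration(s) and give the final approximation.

f(x) = x³ + x² + 5x - 1
f'(x) = 3x² + 2x + 5
x₀ = 0.1

Newton-Raphson formula: x_{n+1} = x_n - f(x_n)/f'(x_n)

Iteration 1:
  f(0.100000) = -0.489000
  f'(0.100000) = 5.230000
  x_1 = 0.100000 - (-0.489000)/5.230000 = 0.193499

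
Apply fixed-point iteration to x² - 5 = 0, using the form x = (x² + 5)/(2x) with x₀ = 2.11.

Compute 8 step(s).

Equation: x² - 5 = 0
Fixed-point form: x = (x² + 5)/(2x)
x₀ = 2.11

x_1 = g(2.110000) = 2.239834
x_2 = g(2.239834) = 2.236071
x_3 = g(2.236071) = 2.236068
x_4 = g(2.236068) = 2.236068
x_5 = g(2.236068) = 2.236068
x_6 = g(2.236068) = 2.236068
x_7 = g(2.236068) = 2.236068
x_8 = g(2.236068) = 2.236068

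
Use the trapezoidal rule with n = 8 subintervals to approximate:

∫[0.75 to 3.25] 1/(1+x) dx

f(x) = 1/(1+x)
a = 0.75, b = 3.25, n = 8
h = (b - a)/n = 0.312500

Trapezoidal rule: (h/2)[f(x₀) + 2f(x₁) + 2f(x₂) + ... + f(xₙ)]

x_0 = 0.7500, f(x_0) = 0.571429, coefficient = 1
x_1 = 1.0625, f(x_1) = 0.484848, coefficient = 2
x_2 = 1.3750, f(x_2) = 0.421053, coefficient = 2
x_3 = 1.6875, f(x_3) = 0.372093, coefficient = 2
x_4 = 2.0000, f(x_4) = 0.333333, coefficient = 2
x_5 = 2.3125, f(x_5) = 0.301887, coefficient = 2
x_6 = 2.6250, f(x_6) = 0.275862, coefficient = 2
x_7 = 2.9375, f(x_7) = 0.253968, coefficient = 2
x_8 = 3.2500, f(x_8) = 0.235294, coefficient = 1

I ≈ (0.312500/2) × 5.692812 = 0.889502
Exact value: 0.887303
Error: 0.002199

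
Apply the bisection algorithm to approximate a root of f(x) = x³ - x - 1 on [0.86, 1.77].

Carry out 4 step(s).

f(x) = x³ - x - 1
Initial interval: [0.86, 1.77]

Iteration 1:
  c_1 = (0.860000 + 1.770000)/2 = 1.315000
  f(c_1) = f(1.315000) = -0.041069
  f(a) × f(c) ≥ 0, new interval: [1.315000, 1.770000]
Iteration 2:
  c_2 = (1.315000 + 1.770000)/2 = 1.542500
  f(c_2) = f(1.542500) = 1.127580
  f(a) × f(c) < 0, new interval: [1.315000, 1.542500]
Iteration 3:
  c_3 = (1.315000 + 1.542500)/2 = 1.428750
  f(c_3) = f(1.428750) = 0.487795
  f(a) × f(c) < 0, new interval: [1.315000, 1.428750]
Iteration 4:
  c_4 = (1.315000 + 1.428750)/2 = 1.371875
  f(c_4) = f(1.371875) = 0.210050
  f(a) × f(c) < 0, new interval: [1.315000, 1.371875]

After 4 iteration(s), the approximation is c_4 = 1.371875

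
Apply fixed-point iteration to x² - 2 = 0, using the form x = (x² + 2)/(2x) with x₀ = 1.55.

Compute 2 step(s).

Equation: x² - 2 = 0
Fixed-point form: x = (x² + 2)/(2x)
x₀ = 1.55

x_1 = g(1.550000) = 1.420161
x_2 = g(1.420161) = 1.414226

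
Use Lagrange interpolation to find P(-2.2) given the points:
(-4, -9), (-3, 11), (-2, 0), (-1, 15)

Lagrange interpolation formula:
P(x) = Σ yᵢ × Lᵢ(x)
where Lᵢ(x) = Π_{j≠i} (x - xⱼ)/(xᵢ - xⱼ)

L_0(-2.2) = (-2.2 - (-3))/(-4 - (-3)) × (-2.2 - (-2))/(-4 - (-2)) × (-2.2 - (-1))/(-4 - (-1)) = -0.032000
L_1(-2.2) = (-2.2 - (-4))/(-3 - (-4)) × (-2.2 - (-2))/(-3 - (-2)) × (-2.2 - (-1))/(-3 - (-1)) = 0.216000
L_2(-2.2) = (-2.2 - (-4))/(-2 - (-4)) × (-2.2 - (-3))/(-2 - (-3)) × (-2.2 - (-1))/(-2 - (-1)) = 0.864000
L_3(-2.2) = (-2.2 - (-4))/(-1 - (-4)) × (-2.2 - (-3))/(-1 - (-3)) × (-2.2 - (-2))/(-1 - (-2)) = -0.048000

P(-2.2) = (-9)×L_0(-2.2) + 11×L_1(-2.2) + 0×L_2(-2.2) + 15×L_3(-2.2)
P(-2.2) = 1.944000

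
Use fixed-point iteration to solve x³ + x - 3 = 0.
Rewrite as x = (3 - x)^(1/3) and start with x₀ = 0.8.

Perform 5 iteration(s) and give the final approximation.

Equation: x³ + x - 3 = 0
Fixed-point form: x = (3 - x)^(1/3)
x₀ = 0.8

x_1 = g(0.800000) = 1.300591
x_2 = g(1.300591) = 1.193345
x_3 = g(1.193345) = 1.217938
x_4 = g(1.217938) = 1.212386
x_5 = g(1.212386) = 1.213644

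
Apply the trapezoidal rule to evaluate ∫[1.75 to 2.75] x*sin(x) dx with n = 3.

f(x) = x*sin(x)
a = 1.75, b = 2.75, n = 3
h = (b - a)/n = 0.333333

Trapezoidal rule: (h/2)[f(x₀) + 2f(x₁) + 2f(x₂) + ... + f(xₙ)]

x_0 = 1.7500, f(x_0) = 1.721975, coefficient = 1
x_1 = 2.0833, f(x_1) = 1.815632, coefficient = 2
x_2 = 2.4167, f(x_2) = 1.602443, coefficient = 2
x_3 = 2.7500, f(x_3) = 1.049568, coefficient = 1

I ≈ (0.333333/2) × 9.607693 = 1.601282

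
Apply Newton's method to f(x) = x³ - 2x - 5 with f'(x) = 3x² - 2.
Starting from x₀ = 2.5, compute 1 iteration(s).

f(x) = x³ - 2x - 5
f'(x) = 3x² - 2
x₀ = 2.5

Newton-Raphson formula: x_{n+1} = x_n - f(x_n)/f'(x_n)

Iteration 1:
  f(2.500000) = 5.625000
  f'(2.500000) = 16.750000
  x_1 = 2.500000 - 5.625000/16.750000 = 2.164179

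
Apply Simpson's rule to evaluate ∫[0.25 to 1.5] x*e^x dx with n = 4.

f(x) = x*e^x
a = 0.25, b = 1.5, n = 4
h = (b - a)/n = 0.312500

Simpson's rule: (h/3)[f(x₀) + 4f(x₁) + 2f(x₂) + ... + f(xₙ)]

x_0 = 0.2500, f(x_0) = 0.321006, coefficient = 1
x_1 = 0.5625, f(x_1) = 0.987218, coefficient = 4
x_2 = 0.8750, f(x_2) = 2.099016, coefficient = 2
x_3 = 1.1875, f(x_3) = 3.893663, coefficient = 4
x_4 = 1.5000, f(x_4) = 6.722534, coefficient = 1

I ≈ (0.312500/3) × 30.765095 = 3.204697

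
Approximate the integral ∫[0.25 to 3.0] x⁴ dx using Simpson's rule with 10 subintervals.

f(x) = x⁴
a = 0.25, b = 3.0, n = 10
h = (b - a)/n = 0.275000

Simpson's rule: (h/3)[f(x₀) + 4f(x₁) + 2f(x₂) + ... + f(xₙ)]

x_0 = 0.2500, f(x_0) = 0.003906, coefficient = 1
x_1 = 0.5250, f(x_1) = 0.075969, coefficient = 4
x_2 = 0.8000, f(x_2) = 0.409600, coefficient = 2
x_3 = 1.0750, f(x_3) = 1.335469, coefficient = 4
x_4 = 1.3500, f(x_4) = 3.321506, coefficient = 2
x_5 = 1.6250, f(x_5) = 6.972900, coefficient = 4
x_6 = 1.9000, f(x_6) = 13.032100, coefficient = 2
x_7 = 2.1750, f(x_7) = 22.378813, coefficient = 4
x_8 = 2.4500, f(x_8) = 36.030006, coefficient = 2
x_9 = 2.7250, f(x_9) = 55.139907, coefficient = 4
x_10 = 3.0000, f(x_10) = 81.000000, coefficient = 1

I ≈ (0.275000/3) × 530.202564 = 48.601902
Exact value: 48.599805
Error: 0.002097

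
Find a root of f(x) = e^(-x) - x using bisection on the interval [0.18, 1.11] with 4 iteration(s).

f(x) = e^(-x) - x
Initial interval: [0.18, 1.11]

Iteration 1:
  c_1 = (0.180000 + 1.110000)/2 = 0.645000
  f(c_1) = f(0.645000) = -0.120337
  f(a) × f(c) < 0, new interval: [0.180000, 0.645000]
Iteration 2:
  c_2 = (0.180000 + 0.645000)/2 = 0.412500
  f(c_2) = f(0.412500) = 0.249493
  f(a) × f(c) ≥ 0, new interval: [0.412500, 0.645000]
Iteration 3:
  c_3 = (0.412500 + 0.645000)/2 = 0.528750
  f(c_3) = f(0.528750) = 0.060591
  f(a) × f(c) ≥ 0, new interval: [0.528750, 0.645000]
Iteration 4:
  c_4 = (0.528750 + 0.645000)/2 = 0.586875
  f(c_4) = f(0.586875) = -0.030813
  f(a) × f(c) < 0, new interval: [0.528750, 0.586875]

After 4 iteration(s), the approximation is c_4 = 0.586875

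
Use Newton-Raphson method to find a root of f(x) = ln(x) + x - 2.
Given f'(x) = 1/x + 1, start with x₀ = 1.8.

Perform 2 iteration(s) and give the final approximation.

f(x) = ln(x) + x - 2
f'(x) = 1/x + 1
x₀ = 1.8

Newton-Raphson formula: x_{n+1} = x_n - f(x_n)/f'(x_n)

Iteration 1:
  f(1.800000) = 0.387787
  f'(1.800000) = 1.555556
  x_1 = 1.800000 - 0.387787/1.555556 = 1.550709
Iteration 2:
  f(1.550709) = -0.010579
  f'(1.550709) = 1.644866
  x_2 = 1.550709 - (-0.010579)/1.644866 = 1.557140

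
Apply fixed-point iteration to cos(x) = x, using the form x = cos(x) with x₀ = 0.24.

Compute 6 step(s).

Equation: cos(x) = x
Fixed-point form: x = cos(x)
x₀ = 0.24

x_1 = g(0.240000) = 0.971338
x_2 = g(0.971338) = 0.564195
x_3 = g(0.564195) = 0.845019
x_4 = g(0.845019) = 0.663717
x_5 = g(0.663717) = 0.787708
x_6 = g(0.787708) = 0.705472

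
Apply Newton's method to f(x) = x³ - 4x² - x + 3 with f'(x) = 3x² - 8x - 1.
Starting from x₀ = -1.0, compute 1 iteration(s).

f(x) = x³ - 4x² - x + 3
f'(x) = 3x² - 8x - 1
x₀ = -1.0

Newton-Raphson formula: x_{n+1} = x_n - f(x_n)/f'(x_n)

Iteration 1:
  f(-1.000000) = -1.000000
  f'(-1.000000) = 10.000000
  x_1 = -1.000000 - (-1.000000)/10.000000 = -0.900000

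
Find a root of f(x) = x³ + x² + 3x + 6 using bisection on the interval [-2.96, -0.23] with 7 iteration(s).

f(x) = x³ + x² + 3x + 6
Initial interval: [-2.96, -0.23]

Iteration 1:
  c_1 = (-2.960000 + (-0.230000))/2 = -1.595000
  f(c_1) = f(-1.595000) = -0.298695
  f(a) × f(c) ≥ 0, new interval: [-1.595000, -0.230000]
Iteration 2:
  c_2 = (-1.595000 + (-0.230000))/2 = -0.912500
  f(c_2) = f(-0.912500) = 3.335357
  f(a) × f(c) < 0, new interval: [-1.595000, -0.912500]
Iteration 3:
  c_3 = (-1.595000 + (-0.912500))/2 = -1.253750
  f(c_3) = f(-1.253750) = 1.839883
  f(a) × f(c) < 0, new interval: [-1.595000, -1.253750]
Iteration 4:
  c_4 = (-1.595000 + (-1.253750))/2 = -1.424375
  f(c_4) = f(-1.424375) = 0.865884
  f(a) × f(c) < 0, new interval: [-1.595000, -1.424375]
Iteration 5:
  c_5 = (-1.595000 + (-1.424375))/2 = -1.509688
  f(c_5) = f(-1.509688) = 0.309280
  f(a) × f(c) < 0, new interval: [-1.595000, -1.509688]
Iteration 6:
  c_6 = (-1.595000 + (-1.509688))/2 = -1.552344
  f(c_6) = f(-1.552344) = 0.011947
  f(a) × f(c) < 0, new interval: [-1.595000, -1.552344]
Iteration 7:
  c_7 = (-1.595000 + (-1.552344))/2 = -1.573672
  f(c_7) = f(-1.573672) = -0.141681
  f(a) × f(c) ≥ 0, new interval: [-1.573672, -1.552344]

After 7 iteration(s), the approximation is c_7 = -1.573672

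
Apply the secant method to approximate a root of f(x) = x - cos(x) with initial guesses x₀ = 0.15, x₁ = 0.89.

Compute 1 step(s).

f(x) = x - cos(x)
x₀ = 0.15, x₁ = 0.89

Secant formula: x_{n+1} = x_n - f(x_n)(x_n - x_{n-1})/(f(x_n) - f(x_{n-1}))

Iteration 1:
  f(0.150000) = -0.838771
  f(0.890000) = 0.260588
  x_2 = 0.890000 - 0.260588×(0.890000 - 0.150000)/(0.260588 - (-0.838771))
       = 0.714593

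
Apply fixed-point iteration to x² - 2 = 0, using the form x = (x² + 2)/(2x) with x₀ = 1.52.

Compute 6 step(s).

Equation: x² - 2 = 0
Fixed-point form: x = (x² + 2)/(2x)
x₀ = 1.52

x_1 = g(1.520000) = 1.417895
x_2 = g(1.417895) = 1.414218
x_3 = g(1.414218) = 1.414214
x_4 = g(1.414214) = 1.414214
x_5 = g(1.414214) = 1.414214
x_6 = g(1.414214) = 1.414214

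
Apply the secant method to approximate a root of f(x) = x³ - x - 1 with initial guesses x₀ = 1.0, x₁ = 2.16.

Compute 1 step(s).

f(x) = x³ - x - 1
x₀ = 1.0, x₁ = 2.16

Secant formula: x_{n+1} = x_n - f(x_n)(x_n - x_{n-1})/(f(x_n) - f(x_{n-1}))

Iteration 1:
  f(1.000000) = -1.000000
  f(2.160000) = 6.917696
  x_2 = 2.160000 - 6.917696×(2.160000 - 1.000000)/(6.917696 - (-1.000000))
       = 1.146507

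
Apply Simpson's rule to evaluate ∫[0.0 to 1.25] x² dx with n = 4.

f(x) = x²
a = 0.0, b = 1.25, n = 4
h = (b - a)/n = 0.312500

Simpson's rule: (h/3)[f(x₀) + 4f(x₁) + 2f(x₂) + ... + f(xₙ)]

x_0 = 0.0000, f(x_0) = 0.000000, coefficient = 1
x_1 = 0.3125, f(x_1) = 0.097656, coefficient = 4
x_2 = 0.6250, f(x_2) = 0.390625, coefficient = 2
x_3 = 0.9375, f(x_3) = 0.878906, coefficient = 4
x_4 = 1.2500, f(x_4) = 1.562500, coefficient = 1

I ≈ (0.312500/3) × 6.250000 = 0.651042
Exact value: 0.651042
Error: 0.000000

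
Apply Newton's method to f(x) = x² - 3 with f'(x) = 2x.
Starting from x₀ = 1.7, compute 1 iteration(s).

f(x) = x² - 3
f'(x) = 2x
x₀ = 1.7

Newton-Raphson formula: x_{n+1} = x_n - f(x_n)/f'(x_n)

Iteration 1:
  f(1.700000) = -0.110000
  f'(1.700000) = 3.400000
  x_1 = 1.700000 - (-0.110000)/3.400000 = 1.732353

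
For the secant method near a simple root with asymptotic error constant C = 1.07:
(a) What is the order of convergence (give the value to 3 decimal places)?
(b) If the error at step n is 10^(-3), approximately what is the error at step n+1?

(a) Secant method has superlinear convergence with order φ = (1+√5)/2 ≈ 1.618.
    This means |e_{n+1}| ≈ C|e_n|^1.618.

(b) With |e_n| = 10^(-3) and C = 1.07:
    |e_{n+1}| ≈ 1.07 × (10^(-3))^1.618 = 1.07 × 10^(-4.85)

(a) ≈ 1.618 (golden ratio); (b) |e_{n+1}| ≈ 1.497e-05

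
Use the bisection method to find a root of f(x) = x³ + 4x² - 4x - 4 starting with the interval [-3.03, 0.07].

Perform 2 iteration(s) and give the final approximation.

f(x) = x³ + 4x² - 4x - 4
Initial interval: [-3.03, 0.07]

Iteration 1:
  c_1 = (-3.030000 + 0.070000)/2 = -1.480000
  f(c_1) = f(-1.480000) = 7.439808
  f(a) × f(c) ≥ 0, new interval: [-1.480000, 0.070000]
Iteration 2:
  c_2 = (-1.480000 + 0.070000)/2 = -0.705000
  f(c_2) = f(-0.705000) = 0.457697
  f(a) × f(c) ≥ 0, new interval: [-0.705000, 0.070000]

After 2 iteration(s), the approximation is c_2 = -0.705000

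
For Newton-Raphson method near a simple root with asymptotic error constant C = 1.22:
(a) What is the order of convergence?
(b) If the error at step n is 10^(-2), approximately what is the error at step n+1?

(a) Newton-Raphson has quadratic (order 2) convergence near simple roots.
    This means |e_{n+1}| ≈ C|e_n|².

(b) With |e_n| = 10^(-2) and C = 1.22:
    |e_{n+1}| ≈ 1.22 × (10^(-2))² = 1.22 × 10^(-4)

(a) 2 (quadratic); (b) |e_{n+1}| ≈ 1.220e-04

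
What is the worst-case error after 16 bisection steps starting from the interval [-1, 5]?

Bisection error bound: |error| ≤ (b-a)/2^n
|error| ≤ (5 - (-1))/2^16 = 6/2^16
|error| ≤ 0.0000915527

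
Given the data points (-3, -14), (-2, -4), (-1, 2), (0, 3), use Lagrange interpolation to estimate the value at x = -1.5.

Lagrange interpolation formula:
P(x) = Σ yᵢ × Lᵢ(x)
where Lᵢ(x) = Π_{j≠i} (x - xⱼ)/(xᵢ - xⱼ)

L_0(-1.5) = (-1.5 - (-2))/(-3 - (-2)) × (-1.5 - (-1))/(-3 - (-1)) × (-1.5 - 0)/(-3 - 0) = -0.062500
L_1(-1.5) = (-1.5 - (-3))/(-2 - (-3)) × (-1.5 - (-1))/(-2 - (-1)) × (-1.5 - 0)/(-2 - 0) = 0.562500
L_2(-1.5) = (-1.5 - (-3))/(-1 - (-3)) × (-1.5 - (-2))/(-1 - (-2)) × (-1.5 - 0)/(-1 - 0) = 0.562500
L_3(-1.5) = (-1.5 - (-3))/(0 - (-3)) × (-1.5 - (-2))/(0 - (-2)) × (-1.5 - (-1))/(0 - (-1)) = -0.062500

P(-1.5) = (-14)×L_0(-1.5) + (-4)×L_1(-1.5) + 2×L_2(-1.5) + 3×L_3(-1.5)
P(-1.5) = -0.437500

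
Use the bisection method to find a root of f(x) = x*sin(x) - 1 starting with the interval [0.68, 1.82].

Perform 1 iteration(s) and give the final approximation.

f(x) = x*sin(x) - 1
Initial interval: [0.68, 1.82]

Iteration 1:
  c_1 = (0.680000 + 1.820000)/2 = 1.250000
  f(c_1) = f(1.250000) = 0.186231
  f(a) × f(c) < 0, new interval: [0.680000, 1.250000]

After 1 iteration(s), the approximation is c_1 = 1.250000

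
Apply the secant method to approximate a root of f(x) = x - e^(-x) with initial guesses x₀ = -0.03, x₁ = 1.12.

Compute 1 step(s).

f(x) = x - e^(-x)
x₀ = -0.03, x₁ = 1.12

Secant formula: x_{n+1} = x_n - f(x_n)(x_n - x_{n-1})/(f(x_n) - f(x_{n-1}))

Iteration 1:
  f(-0.030000) = -1.060455
  f(1.120000) = 0.793720
  x_2 = 1.120000 - 0.793720×(1.120000 - (-0.030000))/(0.793720 - (-1.060455))
       = 0.627717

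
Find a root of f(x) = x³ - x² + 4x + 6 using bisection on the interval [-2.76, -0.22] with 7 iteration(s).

f(x) = x³ - x² + 4x + 6
Initial interval: [-2.76, -0.22]

Iteration 1:
  c_1 = (-2.760000 + (-0.220000))/2 = -1.490000
  f(c_1) = f(-1.490000) = -5.488049
  f(a) × f(c) ≥ 0, new interval: [-1.490000, -0.220000]
Iteration 2:
  c_2 = (-1.490000 + (-0.220000))/2 = -0.855000
  f(c_2) = f(-0.855000) = 1.223949
  f(a) × f(c) < 0, new interval: [-1.490000, -0.855000]
Iteration 3:
  c_3 = (-1.490000 + (-0.855000))/2 = -1.172500
  f(c_3) = f(-1.172500) = -1.676658
  f(a) × f(c) ≥ 0, new interval: [-1.172500, -0.855000]
Iteration 4:
  c_4 = (-1.172500 + (-0.855000))/2 = -1.013750
  f(c_4) = f(-1.013750) = -0.124509
  f(a) × f(c) ≥ 0, new interval: [-1.013750, -0.855000]
Iteration 5:
  c_5 = (-1.013750 + (-0.855000))/2 = -0.934375
  f(c_5) = f(-0.934375) = 0.573681
  f(a) × f(c) < 0, new interval: [-1.013750, -0.934375]
Iteration 6:
  c_6 = (-1.013750 + (-0.934375))/2 = -0.974062
  f(c_6) = f(-0.974062) = 0.230764
  f(a) × f(c) < 0, new interval: [-1.013750, -0.974062]
Iteration 7:
  c_7 = (-1.013750 + (-0.974062))/2 = -0.993906
  f(c_7) = f(-0.993906) = 0.054695
  f(a) × f(c) < 0, new interval: [-1.013750, -0.993906]

After 7 iteration(s), the approximation is c_7 = -0.993906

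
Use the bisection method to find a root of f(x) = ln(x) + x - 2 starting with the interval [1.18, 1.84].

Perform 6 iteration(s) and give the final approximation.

f(x) = ln(x) + x - 2
Initial interval: [1.18, 1.84]

Iteration 1:
  c_1 = (1.180000 + 1.840000)/2 = 1.510000
  f(c_1) = f(1.510000) = -0.077890
  f(a) × f(c) ≥ 0, new interval: [1.510000, 1.840000]
Iteration 2:
  c_2 = (1.510000 + 1.840000)/2 = 1.675000
  f(c_2) = f(1.675000) = 0.190813
  f(a) × f(c) < 0, new interval: [1.510000, 1.675000]
Iteration 3:
  c_3 = (1.510000 + 1.675000)/2 = 1.592500
  f(c_3) = f(1.592500) = 0.057805
  f(a) × f(c) < 0, new interval: [1.510000, 1.592500]
Iteration 4:
  c_4 = (1.510000 + 1.592500)/2 = 1.551250
  f(c_4) = f(1.551250) = -0.009689
  f(a) × f(c) ≥ 0, new interval: [1.551250, 1.592500]
Iteration 5:
  c_5 = (1.551250 + 1.592500)/2 = 1.571875
  f(c_5) = f(1.571875) = 0.024144
  f(a) × f(c) < 0, new interval: [1.551250, 1.571875]
Iteration 6:
  c_6 = (1.551250 + 1.571875)/2 = 1.561562
  f(c_6) = f(1.561562) = 0.007249
  f(a) × f(c) < 0, new interval: [1.551250, 1.561562]

After 6 iteration(s), the approximation is c_6 = 1.561562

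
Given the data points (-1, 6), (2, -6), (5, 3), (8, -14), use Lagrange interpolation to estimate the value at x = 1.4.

Lagrange interpolation formula:
P(x) = Σ yᵢ × Lᵢ(x)
where Lᵢ(x) = Π_{j≠i} (x - xⱼ)/(xᵢ - xⱼ)

L_0(1.4) = (1.4 - 2)/(-1 - 2) × (1.4 - 5)/(-1 - 5) × (1.4 - 8)/(-1 - 8) = 0.088000
L_1(1.4) = (1.4 - (-1))/(2 - (-1)) × (1.4 - 5)/(2 - 5) × (1.4 - 8)/(2 - 8) = 1.056000
L_2(1.4) = (1.4 - (-1))/(5 - (-1)) × (1.4 - 2)/(5 - 2) × (1.4 - 8)/(5 - 8) = -0.176000
L_3(1.4) = (1.4 - (-1))/(8 - (-1)) × (1.4 - 2)/(8 - 2) × (1.4 - 5)/(8 - 5) = 0.032000

P(1.4) = 6×L_0(1.4) + (-6)×L_1(1.4) + 3×L_2(1.4) + (-14)×L_3(1.4)
P(1.4) = -6.784000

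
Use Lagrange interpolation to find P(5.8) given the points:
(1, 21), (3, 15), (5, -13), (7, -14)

Lagrange interpolation formula:
P(x) = Σ yᵢ × Lᵢ(x)
where Lᵢ(x) = Π_{j≠i} (x - xⱼ)/(xᵢ - xⱼ)

L_0(5.8) = (5.8 - 3)/(1 - 3) × (5.8 - 5)/(1 - 5) × (5.8 - 7)/(1 - 7) = 0.056000
L_1(5.8) = (5.8 - 1)/(3 - 1) × (5.8 - 5)/(3 - 5) × (5.8 - 7)/(3 - 7) = -0.288000
L_2(5.8) = (5.8 - 1)/(5 - 1) × (5.8 - 3)/(5 - 3) × (5.8 - 7)/(5 - 7) = 1.008000
L_3(5.8) = (5.8 - 1)/(7 - 1) × (5.8 - 3)/(7 - 3) × (5.8 - 5)/(7 - 5) = 0.224000

P(5.8) = 21×L_0(5.8) + 15×L_1(5.8) + (-13)×L_2(5.8) + (-14)×L_3(5.8)
P(5.8) = -19.384000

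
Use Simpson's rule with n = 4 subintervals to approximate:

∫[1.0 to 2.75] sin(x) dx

f(x) = sin(x)
a = 1.0, b = 2.75, n = 4
h = (b - a)/n = 0.437500

Simpson's rule: (h/3)[f(x₀) + 4f(x₁) + 2f(x₂) + ... + f(xₙ)]

x_0 = 1.0000, f(x_0) = 0.841471, coefficient = 1
x_1 = 1.4375, f(x_1) = 0.991129, coefficient = 4
x_2 = 1.8750, f(x_2) = 0.954086, coefficient = 2
x_3 = 2.3125, f(x_3) = 0.737319, coefficient = 4
x_4 = 2.7500, f(x_4) = 0.381661, coefficient = 1

I ≈ (0.437500/3) × 10.045095 = 1.464910
Exact value: 1.464605
Error: 0.000305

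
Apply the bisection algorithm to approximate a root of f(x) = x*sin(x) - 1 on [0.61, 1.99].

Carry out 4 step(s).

f(x) = x*sin(x) - 1
Initial interval: [0.61, 1.99]

Iteration 1:
  c_1 = (0.610000 + 1.990000)/2 = 1.300000
  f(c_1) = f(1.300000) = 0.252626
  f(a) × f(c) < 0, new interval: [0.610000, 1.300000]
Iteration 2:
  c_2 = (0.610000 + 1.300000)/2 = 0.955000
  f(c_2) = f(0.955000) = -0.220420
  f(a) × f(c) ≥ 0, new interval: [0.955000, 1.300000]
Iteration 3:
  c_3 = (0.955000 + 1.300000)/2 = 1.127500
  f(c_3) = f(1.127500) = 0.018519
  f(a) × f(c) < 0, new interval: [0.955000, 1.127500]
Iteration 4:
  c_4 = (0.955000 + 1.127500)/2 = 1.041250
  f(c_4) = f(1.041250) = -0.101363
  f(a) × f(c) ≥ 0, new interval: [1.041250, 1.127500]

After 4 iteration(s), the approximation is c_4 = 1.041250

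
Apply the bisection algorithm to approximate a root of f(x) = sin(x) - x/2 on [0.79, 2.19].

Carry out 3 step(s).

f(x) = sin(x) - x/2
Initial interval: [0.79, 2.19]

Iteration 1:
  c_1 = (0.790000 + 2.190000)/2 = 1.490000
  f(c_1) = f(1.490000) = 0.251738
  f(a) × f(c) ≥ 0, new interval: [1.490000, 2.190000]
Iteration 2:
  c_2 = (1.490000 + 2.190000)/2 = 1.840000
  f(c_2) = f(1.840000) = 0.043983
  f(a) × f(c) ≥ 0, new interval: [1.840000, 2.190000]
Iteration 3:
  c_3 = (1.840000 + 2.190000)/2 = 2.015000
  f(c_3) = f(2.015000) = -0.104547
  f(a) × f(c) < 0, new interval: [1.840000, 2.015000]

After 3 iteration(s), the approximation is c_3 = 2.015000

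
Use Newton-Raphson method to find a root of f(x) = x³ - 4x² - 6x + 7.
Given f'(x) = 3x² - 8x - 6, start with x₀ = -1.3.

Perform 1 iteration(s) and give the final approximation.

f(x) = x³ - 4x² - 6x + 7
f'(x) = 3x² - 8x - 6
x₀ = -1.3

Newton-Raphson formula: x_{n+1} = x_n - f(x_n)/f'(x_n)

Iteration 1:
  f(-1.300000) = 5.843000
  f'(-1.300000) = 9.470000
  x_1 = -1.300000 - 5.843000/9.470000 = -1.917001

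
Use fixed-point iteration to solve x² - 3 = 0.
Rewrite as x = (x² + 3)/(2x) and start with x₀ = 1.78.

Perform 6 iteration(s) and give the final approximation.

Equation: x² - 3 = 0
Fixed-point form: x = (x² + 3)/(2x)
x₀ = 1.78

x_1 = g(1.780000) = 1.732697
x_2 = g(1.732697) = 1.732051
x_3 = g(1.732051) = 1.732051
x_4 = g(1.732051) = 1.732051
x_5 = g(1.732051) = 1.732051
x_6 = g(1.732051) = 1.732051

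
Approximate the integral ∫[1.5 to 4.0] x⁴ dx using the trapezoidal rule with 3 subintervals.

f(x) = x⁴
a = 1.5, b = 4.0, n = 3
h = (b - a)/n = 0.833333

Trapezoidal rule: (h/2)[f(x₀) + 2f(x₁) + 2f(x₂) + ... + f(xₙ)]

x_0 = 1.5000, f(x_0) = 5.062500, coefficient = 1
x_1 = 2.3333, f(x_1) = 29.641975, coefficient = 2
x_2 = 3.1667, f(x_2) = 100.556327, coefficient = 2
x_3 = 4.0000, f(x_3) = 256.000000, coefficient = 1

I ≈ (0.833333/2) × 521.459105 = 217.274627
Exact value: 203.281250
Error: 13.993377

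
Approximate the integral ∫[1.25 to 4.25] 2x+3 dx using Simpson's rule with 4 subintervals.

f(x) = 2x+3
a = 1.25, b = 4.25, n = 4
h = (b - a)/n = 0.750000

Simpson's rule: (h/3)[f(x₀) + 4f(x₁) + 2f(x₂) + ... + f(xₙ)]

x_0 = 1.2500, f(x_0) = 5.500000, coefficient = 1
x_1 = 2.0000, f(x_1) = 7.000000, coefficient = 4
x_2 = 2.7500, f(x_2) = 8.500000, coefficient = 2
x_3 = 3.5000, f(x_3) = 10.000000, coefficient = 4
x_4 = 4.2500, f(x_4) = 11.500000, coefficient = 1

I ≈ (0.750000/3) × 102.000000 = 25.500000
Exact value: 25.500000
Error: 0.000000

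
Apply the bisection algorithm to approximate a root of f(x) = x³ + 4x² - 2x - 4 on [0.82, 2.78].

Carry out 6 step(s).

f(x) = x³ + 4x² - 2x - 4
Initial interval: [0.82, 2.78]

Iteration 1:
  c_1 = (0.820000 + 2.780000)/2 = 1.800000
  f(c_1) = f(1.800000) = 11.192000
  f(a) × f(c) < 0, new interval: [0.820000, 1.800000]
Iteration 2:
  c_2 = (0.820000 + 1.800000)/2 = 1.310000
  f(c_2) = f(1.310000) = 2.492491
  f(a) × f(c) < 0, new interval: [0.820000, 1.310000]
Iteration 3:
  c_3 = (0.820000 + 1.310000)/2 = 1.065000
  f(c_3) = f(1.065000) = -0.385150
  f(a) × f(c) ≥ 0, new interval: [1.065000, 1.310000]
Iteration 4:
  c_4 = (1.065000 + 1.310000)/2 = 1.187500
  f(c_4) = f(1.187500) = 0.940186
  f(a) × f(c) < 0, new interval: [1.065000, 1.187500]
Iteration 5:
  c_5 = (1.065000 + 1.187500)/2 = 1.126250
  f(c_5) = f(1.126250) = 0.249836
  f(a) × f(c) < 0, new interval: [1.065000, 1.126250]
Iteration 6:
  c_6 = (1.065000 + 1.126250)/2 = 1.095625
  f(c_6) = f(1.095625) = -0.074492
  f(a) × f(c) ≥ 0, new interval: [1.095625, 1.126250]

After 6 iteration(s), the approximation is c_6 = 1.095625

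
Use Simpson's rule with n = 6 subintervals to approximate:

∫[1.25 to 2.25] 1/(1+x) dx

f(x) = 1/(1+x)
a = 1.25, b = 2.25, n = 6
h = (b - a)/n = 0.166667

Simpson's rule: (h/3)[f(x₀) + 4f(x₁) + 2f(x₂) + ... + f(xₙ)]

x_0 = 1.2500, f(x_0) = 0.444444, coefficient = 1
x_1 = 1.4167, f(x_1) = 0.413793, coefficient = 4
x_2 = 1.5833, f(x_2) = 0.387097, coefficient = 2
x_3 = 1.7500, f(x_3) = 0.363636, coefficient = 4
x_4 = 1.9167, f(x_4) = 0.342857, coefficient = 2
x_5 = 2.0833, f(x_5) = 0.324324, coefficient = 4
x_6 = 2.2500, f(x_6) = 0.307692, coefficient = 1

I ≈ (0.166667/3) × 6.619060 = 0.367726
Exact value: 0.367725
Error: 0.000001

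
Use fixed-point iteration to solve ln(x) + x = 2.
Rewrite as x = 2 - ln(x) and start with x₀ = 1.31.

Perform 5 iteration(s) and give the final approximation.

Equation: ln(x) + x = 2
Fixed-point form: x = 2 - ln(x)
x₀ = 1.31

x_1 = g(1.310000) = 1.729973
x_2 = g(1.729973) = 1.451894
x_3 = g(1.451894) = 1.627131
x_4 = g(1.627131) = 1.513182
x_5 = g(1.513182) = 1.585785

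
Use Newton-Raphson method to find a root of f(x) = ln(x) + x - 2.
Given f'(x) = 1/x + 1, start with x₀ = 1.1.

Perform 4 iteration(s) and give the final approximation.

f(x) = ln(x) + x - 2
f'(x) = 1/x + 1
x₀ = 1.1

Newton-Raphson formula: x_{n+1} = x_n - f(x_n)/f'(x_n)

Iteration 1:
  f(1.100000) = -0.804690
  f'(1.100000) = 1.909091
  x_1 = 1.100000 - (-0.804690)/1.909091 = 1.521504
Iteration 2:
  f(1.521504) = -0.058796
  f'(1.521504) = 1.657244
  x_2 = 1.521504 - (-0.058796)/1.657244 = 1.556983
Iteration 3:
  f(1.556983) = -0.000268
  f'(1.556983) = 1.642268
  x_3 = 1.556983 - (-0.000268)/1.642268 = 1.557146
Iteration 4:
  f(1.557146) = 0.000000
  f'(1.557146) = 1.642201
  x_4 = 1.557146 - 0.000000/1.642201 = 1.557146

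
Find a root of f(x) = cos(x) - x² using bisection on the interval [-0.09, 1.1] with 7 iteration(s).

f(x) = cos(x) - x²
Initial interval: [-0.09, 1.1]

Iteration 1:
  c_1 = (-0.090000 + 1.100000)/2 = 0.505000
  f(c_1) = f(0.505000) = 0.620149
  f(a) × f(c) ≥ 0, new interval: [0.505000, 1.100000]
Iteration 2:
  c_2 = (0.505000 + 1.100000)/2 = 0.802500
  f(c_2) = f(0.802500) = 0.050905
  f(a) × f(c) ≥ 0, new interval: [0.802500, 1.100000]
Iteration 3:
  c_3 = (0.802500 + 1.100000)/2 = 0.951250
  f(c_3) = f(0.951250) = -0.324211
  f(a) × f(c) < 0, new interval: [0.802500, 0.951250]
Iteration 4:
  c_4 = (0.802500 + 0.951250)/2 = 0.876875
  f(c_4) = f(0.876875) = -0.129353
  f(a) × f(c) < 0, new interval: [0.802500, 0.876875]
Iteration 5:
  c_5 = (0.802500 + 0.876875)/2 = 0.839688
  f(c_5) = f(0.839688) = -0.037380
  f(a) × f(c) < 0, new interval: [0.802500, 0.839688]
Iteration 6:
  c_6 = (0.802500 + 0.839688)/2 = 0.821094
  f(c_6) = f(0.821094) = 0.007226
  f(a) × f(c) ≥ 0, new interval: [0.821094, 0.839688]
Iteration 7:
  c_7 = (0.821094 + 0.839688)/2 = 0.830391
  f(c_7) = f(0.830391) = -0.014961
  f(a) × f(c) < 0, new interval: [0.821094, 0.830391]

After 7 iteration(s), the approximation is c_7 = 0.830391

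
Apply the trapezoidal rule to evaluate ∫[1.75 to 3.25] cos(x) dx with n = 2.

f(x) = cos(x)
a = 1.75, b = 3.25, n = 2
h = (b - a)/n = 0.750000

Trapezoidal rule: (h/2)[f(x₀) + 2f(x₁) + 2f(x₂) + ... + f(xₙ)]

x_0 = 1.7500, f(x_0) = -0.178246, coefficient = 1
x_1 = 2.5000, f(x_1) = -0.801144, coefficient = 2
x_2 = 3.2500, f(x_2) = -0.994130, coefficient = 1

I ≈ (0.750000/2) × -2.774663 = -1.040499
Exact value: -1.092181
Error: 0.051682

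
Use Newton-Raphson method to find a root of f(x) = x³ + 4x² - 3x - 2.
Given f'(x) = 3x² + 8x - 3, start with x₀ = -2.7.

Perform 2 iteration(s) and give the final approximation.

f(x) = x³ + 4x² - 3x - 2
f'(x) = 3x² + 8x - 3
x₀ = -2.7

Newton-Raphson formula: x_{n+1} = x_n - f(x_n)/f'(x_n)

Iteration 1:
  f(-2.700000) = 15.577000
  f'(-2.700000) = -2.730000
  x_1 = -2.700000 - 15.577000/(-2.730000) = 3.005861
Iteration 2:
  f(3.005861) = 52.281765
  f'(3.005861) = 48.152484
  x_2 = 3.005861 - 52.281765/48.152484 = 1.920107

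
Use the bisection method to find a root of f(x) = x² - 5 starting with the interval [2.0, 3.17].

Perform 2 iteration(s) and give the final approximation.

f(x) = x² - 5
Initial interval: [2.0, 3.17]

Iteration 1:
  c_1 = (2.000000 + 3.170000)/2 = 2.585000
  f(c_1) = f(2.585000) = 1.682225
  f(a) × f(c) < 0, new interval: [2.000000, 2.585000]
Iteration 2:
  c_2 = (2.000000 + 2.585000)/2 = 2.292500
  f(c_2) = f(2.292500) = 0.255556
  f(a) × f(c) < 0, new interval: [2.000000, 2.292500]

After 2 iteration(s), the approximation is c_2 = 2.292500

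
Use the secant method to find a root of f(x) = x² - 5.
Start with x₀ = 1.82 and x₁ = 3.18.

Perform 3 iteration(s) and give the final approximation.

f(x) = x² - 5
x₀ = 1.82, x₁ = 3.18

Secant formula: x_{n+1} = x_n - f(x_n)(x_n - x_{n-1})/(f(x_n) - f(x_{n-1}))

Iteration 1:
  f(1.820000) = -1.687600
  f(3.180000) = 5.112400
  x_2 = 3.180000 - 5.112400×(3.180000 - 1.820000)/(5.112400 - (-1.687600))
       = 2.157520
Iteration 2:
  f(3.180000) = 5.112400
  f(2.157520) = -0.345107
  x_3 = 2.157520 - (-0.345107)×(2.157520 - 3.180000)/(-0.345107 - 5.112400)
       = 2.222177
Iteration 3:
  f(2.157520) = -0.345107
  f(2.222177) = -0.061930
  x_4 = 2.222177 - (-0.061930)×(2.222177 - 2.157520)/(-0.061930 - (-0.345107))
       = 2.236317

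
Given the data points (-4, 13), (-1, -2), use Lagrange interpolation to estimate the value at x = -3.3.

Lagrange interpolation formula:
P(x) = Σ yᵢ × Lᵢ(x)
where Lᵢ(x) = Π_{j≠i} (x - xⱼ)/(xᵢ - xⱼ)

L_0(-3.3) = (-3.3 - (-1))/(-4 - (-1)) = 0.766667
L_1(-3.3) = (-3.3 - (-4))/(-1 - (-4)) = 0.233333

P(-3.3) = 13×L_0(-3.3) + (-2)×L_1(-3.3)
P(-3.3) = 9.500000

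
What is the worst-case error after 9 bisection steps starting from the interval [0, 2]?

Bisection error bound: |error| ≤ (b-a)/2^n
|error| ≤ (2 - 0)/2^9 = 2/2^9
|error| ≤ 0.0039062500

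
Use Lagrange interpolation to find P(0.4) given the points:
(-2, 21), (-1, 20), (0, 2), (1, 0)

Lagrange interpolation formula:
P(x) = Σ yᵢ × Lᵢ(x)
where Lᵢ(x) = Π_{j≠i} (x - xⱼ)/(xᵢ - xⱼ)

L_0(0.4) = (0.4 - (-1))/(-2 - (-1)) × (0.4 - 0)/(-2 - 0) × (0.4 - 1)/(-2 - 1) = 0.056000
L_1(0.4) = (0.4 - (-2))/(-1 - (-2)) × (0.4 - 0)/(-1 - 0) × (0.4 - 1)/(-1 - 1) = -0.288000
L_2(0.4) = (0.4 - (-2))/(0 - (-2)) × (0.4 - (-1))/(0 - (-1)) × (0.4 - 1)/(0 - 1) = 1.008000
L_3(0.4) = (0.4 - (-2))/(1 - (-2)) × (0.4 - (-1))/(1 - (-1)) × (0.4 - 0)/(1 - 0) = 0.224000

P(0.4) = 21×L_0(0.4) + 20×L_1(0.4) + 2×L_2(0.4) + 0×L_3(0.4)
P(0.4) = -2.568000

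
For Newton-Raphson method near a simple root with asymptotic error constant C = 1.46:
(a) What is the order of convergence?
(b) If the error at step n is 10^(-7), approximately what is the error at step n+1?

(a) Newton-Raphson has quadratic (order 2) convergence near simple roots.
    This means |e_{n+1}| ≈ C|e_n|².

(b) With |e_n| = 10^(-7) and C = 1.46:
    |e_{n+1}| ≈ 1.46 × (10^(-7))² = 1.46 × 10^(-14)

(a) 2 (quadratic); (b) |e_{n+1}| ≈ 1.460e-14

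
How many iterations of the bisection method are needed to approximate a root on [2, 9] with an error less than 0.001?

We need (b-a)/2^n ≤ 0.001
(9 - 2)/2^n ≤ 0.001
7/2^n ≤ 0.001
2^n ≥ 7000
n ≥ log₂(7000) = 12.77
n ≥ 13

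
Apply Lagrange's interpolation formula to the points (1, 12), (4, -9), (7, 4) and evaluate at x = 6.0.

Lagrange interpolation formula:
P(x) = Σ yᵢ × Lᵢ(x)
where Lᵢ(x) = Π_{j≠i} (x - xⱼ)/(xᵢ - xⱼ)

L_0(6.0) = (6.0 - 4)/(1 - 4) × (6.0 - 7)/(1 - 7) = -0.111111
L_1(6.0) = (6.0 - 1)/(4 - 1) × (6.0 - 7)/(4 - 7) = 0.555556
L_2(6.0) = (6.0 - 1)/(7 - 1) × (6.0 - 4)/(7 - 4) = 0.555556

P(6.0) = 12×L_0(6.0) + (-9)×L_1(6.0) + 4×L_2(6.0)
P(6.0) = -4.111111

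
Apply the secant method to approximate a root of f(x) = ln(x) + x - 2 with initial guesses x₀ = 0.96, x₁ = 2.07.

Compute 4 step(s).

f(x) = ln(x) + x - 2
x₀ = 0.96, x₁ = 2.07

Secant formula: x_{n+1} = x_n - f(x_n)(x_n - x_{n-1})/(f(x_n) - f(x_{n-1}))

Iteration 1:
  f(0.960000) = -1.080822
  f(2.070000) = 0.797549
  x_2 = 2.070000 - 0.797549×(2.070000 - 0.960000)/(0.797549 - (-1.080822))
       = 1.598698
Iteration 2:
  f(2.070000) = 0.797549
  f(1.598698) = 0.067888
  x_3 = 1.598698 - 0.067888×(1.598698 - 2.070000)/(0.067888 - 0.797549)
       = 1.554848
Iteration 3:
  f(1.598698) = 0.067888
  f(1.554848) = -0.003774
  x_4 = 1.554848 - (-0.003774)×(1.554848 - 1.598698)/(-0.003774 - 0.067888)
       = 1.557157
Iteration 4:
  f(1.554848) = -0.003774
  f(1.557157) = 0.000019
  x_5 = 1.557157 - 0.000019×(1.557157 - 1.554848)/(0.000019 - (-0.003774))
       = 1.557146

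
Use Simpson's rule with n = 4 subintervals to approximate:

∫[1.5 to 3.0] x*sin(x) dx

f(x) = x*sin(x)
a = 1.5, b = 3.0, n = 4
h = (b - a)/n = 0.375000

Simpson's rule: (h/3)[f(x₀) + 4f(x₁) + 2f(x₂) + ... + f(xₙ)]

x_0 = 1.5000, f(x_0) = 1.496242, coefficient = 1
x_1 = 1.8750, f(x_1) = 1.788911, coefficient = 4
x_2 = 2.2500, f(x_2) = 1.750665, coefficient = 2
x_3 = 2.6250, f(x_3) = 1.296541, coefficient = 4
x_4 = 3.0000, f(x_4) = 0.423360, coefficient = 1

I ≈ (0.375000/3) × 17.762738 = 2.220342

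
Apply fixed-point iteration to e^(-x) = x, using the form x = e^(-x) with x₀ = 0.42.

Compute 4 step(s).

Equation: e^(-x) = x
Fixed-point form: x = e^(-x)
x₀ = 0.42

x_1 = g(0.420000) = 0.657047
x_2 = g(0.657047) = 0.518380
x_3 = g(0.518380) = 0.595484
x_4 = g(0.595484) = 0.551295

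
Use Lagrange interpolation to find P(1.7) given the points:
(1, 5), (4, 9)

Lagrange interpolation formula:
P(x) = Σ yᵢ × Lᵢ(x)
where Lᵢ(x) = Π_{j≠i} (x - xⱼ)/(xᵢ - xⱼ)

L_0(1.7) = (1.7 - 4)/(1 - 4) = 0.766667
L_1(1.7) = (1.7 - 1)/(4 - 1) = 0.233333

P(1.7) = 5×L_0(1.7) + 9×L_1(1.7)
P(1.7) = 5.933333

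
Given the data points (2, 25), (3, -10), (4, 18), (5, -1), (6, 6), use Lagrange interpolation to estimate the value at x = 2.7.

Lagrange interpolation formula:
P(x) = Σ yᵢ × Lᵢ(x)
where Lᵢ(x) = Π_{j≠i} (x - xⱼ)/(xᵢ - xⱼ)

L_0(2.7) = (2.7 - 3)/(2 - 3) × (2.7 - 4)/(2 - 4) × (2.7 - 5)/(2 - 5) × (2.7 - 6)/(2 - 6) = 0.123337
L_1(2.7) = (2.7 - 2)/(3 - 2) × (2.7 - 4)/(3 - 4) × (2.7 - 5)/(3 - 5) × (2.7 - 6)/(3 - 6) = 1.151150
L_2(2.7) = (2.7 - 2)/(4 - 2) × (2.7 - 3)/(4 - 3) × (2.7 - 5)/(4 - 5) × (2.7 - 6)/(4 - 6) = -0.398475
L_3(2.7) = (2.7 - 2)/(5 - 2) × (2.7 - 3)/(5 - 3) × (2.7 - 4)/(5 - 4) × (2.7 - 6)/(5 - 6) = 0.150150
L_4(2.7) = (2.7 - 2)/(6 - 2) × (2.7 - 3)/(6 - 3) × (2.7 - 4)/(6 - 4) × (2.7 - 5)/(6 - 5) = -0.026162

P(2.7) = 25×L_0(2.7) + (-10)×L_1(2.7) + 18×L_2(2.7) + (-1)×L_3(2.7) + 6×L_4(2.7)
P(2.7) = -15.907737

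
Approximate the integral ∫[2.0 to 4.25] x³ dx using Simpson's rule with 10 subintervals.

f(x) = x³
a = 2.0, b = 4.25, n = 10
h = (b - a)/n = 0.225000

Simpson's rule: (h/3)[f(x₀) + 4f(x₁) + 2f(x₂) + ... + f(xₙ)]

x_0 = 2.0000, f(x_0) = 8.000000, coefficient = 1
x_1 = 2.2250, f(x_1) = 11.015141, coefficient = 4
x_2 = 2.4500, f(x_2) = 14.706125, coefficient = 2
x_3 = 2.6750, f(x_3) = 19.141297, coefficient = 4
x_4 = 2.9000, f(x_4) = 24.389000, coefficient = 2
x_5 = 3.1250, f(x_5) = 30.517578, coefficient = 4
x_6 = 3.3500, f(x_6) = 37.595375, coefficient = 2
x_7 = 3.5750, f(x_7) = 45.690734, coefficient = 4
x_8 = 3.8000, f(x_8) = 54.872000, coefficient = 2
x_9 = 4.0250, f(x_9) = 65.207516, coefficient = 4
x_10 = 4.2500, f(x_10) = 76.765625, coefficient = 1

I ≈ (0.225000/3) × 1034.179688 = 77.563477
Exact value: 77.563477
Error: 0.000000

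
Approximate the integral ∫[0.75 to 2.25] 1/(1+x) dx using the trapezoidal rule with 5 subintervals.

f(x) = 1/(1+x)
a = 0.75, b = 2.25, n = 5
h = (b - a)/n = 0.300000

Trapezoidal rule: (h/2)[f(x₀) + 2f(x₁) + 2f(x₂) + ... + f(xₙ)]

x_0 = 0.7500, f(x_0) = 0.571429, coefficient = 1
x_1 = 1.0500, f(x_1) = 0.487805, coefficient = 2
x_2 = 1.3500, f(x_2) = 0.425532, coefficient = 2
x_3 = 1.6500, f(x_3) = 0.377358, coefficient = 2
x_4 = 1.9500, f(x_4) = 0.338983, coefficient = 2
x_5 = 2.2500, f(x_5) = 0.307692, coefficient = 1

I ≈ (0.300000/2) × 4.138478 = 0.620772
Exact value: 0.619039
Error: 0.001732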